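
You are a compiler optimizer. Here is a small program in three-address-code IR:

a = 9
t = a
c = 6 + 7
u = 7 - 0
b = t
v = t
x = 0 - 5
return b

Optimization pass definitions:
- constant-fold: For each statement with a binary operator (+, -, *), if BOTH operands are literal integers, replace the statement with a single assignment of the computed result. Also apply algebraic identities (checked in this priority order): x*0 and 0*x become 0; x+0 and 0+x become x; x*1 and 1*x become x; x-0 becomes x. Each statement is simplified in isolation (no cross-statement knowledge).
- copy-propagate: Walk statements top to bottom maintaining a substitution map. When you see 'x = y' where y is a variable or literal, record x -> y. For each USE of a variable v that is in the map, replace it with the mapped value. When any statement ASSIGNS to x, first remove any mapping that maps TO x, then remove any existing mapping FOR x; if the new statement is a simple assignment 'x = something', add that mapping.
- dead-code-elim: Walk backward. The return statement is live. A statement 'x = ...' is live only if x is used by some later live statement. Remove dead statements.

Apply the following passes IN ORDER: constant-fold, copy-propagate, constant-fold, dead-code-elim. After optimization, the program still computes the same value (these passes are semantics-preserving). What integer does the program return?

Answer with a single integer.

Initial IR:
  a = 9
  t = a
  c = 6 + 7
  u = 7 - 0
  b = t
  v = t
  x = 0 - 5
  return b
After constant-fold (8 stmts):
  a = 9
  t = a
  c = 13
  u = 7
  b = t
  v = t
  x = -5
  return b
After copy-propagate (8 stmts):
  a = 9
  t = 9
  c = 13
  u = 7
  b = 9
  v = 9
  x = -5
  return 9
After constant-fold (8 stmts):
  a = 9
  t = 9
  c = 13
  u = 7
  b = 9
  v = 9
  x = -5
  return 9
After dead-code-elim (1 stmts):
  return 9
Evaluate:
  a = 9  =>  a = 9
  t = a  =>  t = 9
  c = 6 + 7  =>  c = 13
  u = 7 - 0  =>  u = 7
  b = t  =>  b = 9
  v = t  =>  v = 9
  x = 0 - 5  =>  x = -5
  return b = 9

Answer: 9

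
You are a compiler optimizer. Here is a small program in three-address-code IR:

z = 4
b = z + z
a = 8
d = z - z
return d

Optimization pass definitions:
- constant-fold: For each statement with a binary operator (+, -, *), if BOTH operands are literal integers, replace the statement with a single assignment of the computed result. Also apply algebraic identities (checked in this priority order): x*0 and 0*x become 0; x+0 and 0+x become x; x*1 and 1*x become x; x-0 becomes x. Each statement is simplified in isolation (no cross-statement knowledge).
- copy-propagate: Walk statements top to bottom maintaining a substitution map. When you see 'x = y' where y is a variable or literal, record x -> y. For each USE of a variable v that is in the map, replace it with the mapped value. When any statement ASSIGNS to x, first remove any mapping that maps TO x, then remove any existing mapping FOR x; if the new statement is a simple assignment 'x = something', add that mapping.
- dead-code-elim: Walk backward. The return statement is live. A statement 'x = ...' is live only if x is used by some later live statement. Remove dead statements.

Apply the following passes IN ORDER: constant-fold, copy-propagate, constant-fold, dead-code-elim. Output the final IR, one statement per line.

Answer: d = 0
return d

Derivation:
Initial IR:
  z = 4
  b = z + z
  a = 8
  d = z - z
  return d
After constant-fold (5 stmts):
  z = 4
  b = z + z
  a = 8
  d = z - z
  return d
After copy-propagate (5 stmts):
  z = 4
  b = 4 + 4
  a = 8
  d = 4 - 4
  return d
After constant-fold (5 stmts):
  z = 4
  b = 8
  a = 8
  d = 0
  return d
After dead-code-elim (2 stmts):
  d = 0
  return d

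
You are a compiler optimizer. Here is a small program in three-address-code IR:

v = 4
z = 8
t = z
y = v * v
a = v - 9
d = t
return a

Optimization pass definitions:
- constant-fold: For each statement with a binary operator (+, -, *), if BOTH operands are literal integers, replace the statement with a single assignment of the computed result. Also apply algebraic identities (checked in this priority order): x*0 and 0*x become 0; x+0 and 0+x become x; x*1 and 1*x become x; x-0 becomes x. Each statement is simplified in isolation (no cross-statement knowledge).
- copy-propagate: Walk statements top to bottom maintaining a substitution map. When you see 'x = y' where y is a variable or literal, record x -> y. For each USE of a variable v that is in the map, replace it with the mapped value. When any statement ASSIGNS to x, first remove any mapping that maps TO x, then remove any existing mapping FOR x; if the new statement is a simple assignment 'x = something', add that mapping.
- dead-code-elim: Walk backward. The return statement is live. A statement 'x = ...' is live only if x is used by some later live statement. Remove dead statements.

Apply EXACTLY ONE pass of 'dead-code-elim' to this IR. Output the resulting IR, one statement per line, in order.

Applying dead-code-elim statement-by-statement:
  [7] return a  -> KEEP (return); live=['a']
  [6] d = t  -> DEAD (d not live)
  [5] a = v - 9  -> KEEP; live=['v']
  [4] y = v * v  -> DEAD (y not live)
  [3] t = z  -> DEAD (t not live)
  [2] z = 8  -> DEAD (z not live)
  [1] v = 4  -> KEEP; live=[]
Result (3 stmts):
  v = 4
  a = v - 9
  return a

Answer: v = 4
a = v - 9
return a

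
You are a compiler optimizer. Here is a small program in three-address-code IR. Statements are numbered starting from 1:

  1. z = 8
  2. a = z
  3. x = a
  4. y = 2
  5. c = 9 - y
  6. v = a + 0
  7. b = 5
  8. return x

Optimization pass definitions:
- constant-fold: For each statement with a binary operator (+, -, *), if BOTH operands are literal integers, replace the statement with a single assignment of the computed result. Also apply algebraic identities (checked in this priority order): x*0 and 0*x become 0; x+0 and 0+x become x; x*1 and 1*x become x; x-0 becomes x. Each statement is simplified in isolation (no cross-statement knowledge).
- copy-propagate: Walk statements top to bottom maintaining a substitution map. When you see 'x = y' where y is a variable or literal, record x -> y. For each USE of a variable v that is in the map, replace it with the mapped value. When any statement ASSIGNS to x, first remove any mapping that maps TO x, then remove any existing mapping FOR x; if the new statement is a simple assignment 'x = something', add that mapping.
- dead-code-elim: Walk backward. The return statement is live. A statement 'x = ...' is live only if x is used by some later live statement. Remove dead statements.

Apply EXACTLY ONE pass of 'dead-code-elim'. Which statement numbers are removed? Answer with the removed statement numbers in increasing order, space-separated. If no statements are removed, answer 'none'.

Answer: 4 5 6 7

Derivation:
Backward liveness scan:
Stmt 1 'z = 8': KEEP (z is live); live-in = []
Stmt 2 'a = z': KEEP (a is live); live-in = ['z']
Stmt 3 'x = a': KEEP (x is live); live-in = ['a']
Stmt 4 'y = 2': DEAD (y not in live set ['x'])
Stmt 5 'c = 9 - y': DEAD (c not in live set ['x'])
Stmt 6 'v = a + 0': DEAD (v not in live set ['x'])
Stmt 7 'b = 5': DEAD (b not in live set ['x'])
Stmt 8 'return x': KEEP (return); live-in = ['x']
Removed statement numbers: [4, 5, 6, 7]
Surviving IR:
  z = 8
  a = z
  x = a
  return x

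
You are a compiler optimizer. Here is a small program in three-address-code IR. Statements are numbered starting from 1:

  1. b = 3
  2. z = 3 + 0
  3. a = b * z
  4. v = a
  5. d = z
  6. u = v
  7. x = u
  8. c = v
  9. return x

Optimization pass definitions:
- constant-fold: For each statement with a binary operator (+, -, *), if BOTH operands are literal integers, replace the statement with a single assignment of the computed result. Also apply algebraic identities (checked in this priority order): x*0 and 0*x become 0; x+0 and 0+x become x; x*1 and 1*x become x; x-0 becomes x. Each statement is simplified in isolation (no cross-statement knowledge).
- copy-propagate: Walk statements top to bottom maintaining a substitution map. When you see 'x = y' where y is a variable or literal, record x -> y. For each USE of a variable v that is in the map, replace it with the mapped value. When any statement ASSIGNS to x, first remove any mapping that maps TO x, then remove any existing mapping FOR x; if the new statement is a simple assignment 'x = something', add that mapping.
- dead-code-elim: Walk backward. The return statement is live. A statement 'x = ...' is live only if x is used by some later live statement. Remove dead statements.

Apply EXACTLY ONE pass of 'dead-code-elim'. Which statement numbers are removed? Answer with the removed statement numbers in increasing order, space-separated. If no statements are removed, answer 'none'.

Backward liveness scan:
Stmt 1 'b = 3': KEEP (b is live); live-in = []
Stmt 2 'z = 3 + 0': KEEP (z is live); live-in = ['b']
Stmt 3 'a = b * z': KEEP (a is live); live-in = ['b', 'z']
Stmt 4 'v = a': KEEP (v is live); live-in = ['a']
Stmt 5 'd = z': DEAD (d not in live set ['v'])
Stmt 6 'u = v': KEEP (u is live); live-in = ['v']
Stmt 7 'x = u': KEEP (x is live); live-in = ['u']
Stmt 8 'c = v': DEAD (c not in live set ['x'])
Stmt 9 'return x': KEEP (return); live-in = ['x']
Removed statement numbers: [5, 8]
Surviving IR:
  b = 3
  z = 3 + 0
  a = b * z
  v = a
  u = v
  x = u
  return x

Answer: 5 8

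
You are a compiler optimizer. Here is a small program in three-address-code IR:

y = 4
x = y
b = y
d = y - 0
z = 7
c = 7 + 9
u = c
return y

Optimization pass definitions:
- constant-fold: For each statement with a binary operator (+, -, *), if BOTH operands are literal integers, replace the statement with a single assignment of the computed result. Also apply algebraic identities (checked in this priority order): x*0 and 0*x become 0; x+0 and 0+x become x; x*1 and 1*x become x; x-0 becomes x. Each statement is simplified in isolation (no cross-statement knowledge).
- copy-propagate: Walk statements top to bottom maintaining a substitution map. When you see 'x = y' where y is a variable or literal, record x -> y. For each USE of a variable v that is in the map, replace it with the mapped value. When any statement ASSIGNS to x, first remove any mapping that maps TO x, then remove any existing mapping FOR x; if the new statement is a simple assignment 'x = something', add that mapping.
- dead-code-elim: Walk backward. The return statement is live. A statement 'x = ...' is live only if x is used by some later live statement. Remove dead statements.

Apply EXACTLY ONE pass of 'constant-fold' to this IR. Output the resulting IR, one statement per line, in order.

Answer: y = 4
x = y
b = y
d = y
z = 7
c = 16
u = c
return y

Derivation:
Applying constant-fold statement-by-statement:
  [1] y = 4  (unchanged)
  [2] x = y  (unchanged)
  [3] b = y  (unchanged)
  [4] d = y - 0  -> d = y
  [5] z = 7  (unchanged)
  [6] c = 7 + 9  -> c = 16
  [7] u = c  (unchanged)
  [8] return y  (unchanged)
Result (8 stmts):
  y = 4
  x = y
  b = y
  d = y
  z = 7
  c = 16
  u = c
  return y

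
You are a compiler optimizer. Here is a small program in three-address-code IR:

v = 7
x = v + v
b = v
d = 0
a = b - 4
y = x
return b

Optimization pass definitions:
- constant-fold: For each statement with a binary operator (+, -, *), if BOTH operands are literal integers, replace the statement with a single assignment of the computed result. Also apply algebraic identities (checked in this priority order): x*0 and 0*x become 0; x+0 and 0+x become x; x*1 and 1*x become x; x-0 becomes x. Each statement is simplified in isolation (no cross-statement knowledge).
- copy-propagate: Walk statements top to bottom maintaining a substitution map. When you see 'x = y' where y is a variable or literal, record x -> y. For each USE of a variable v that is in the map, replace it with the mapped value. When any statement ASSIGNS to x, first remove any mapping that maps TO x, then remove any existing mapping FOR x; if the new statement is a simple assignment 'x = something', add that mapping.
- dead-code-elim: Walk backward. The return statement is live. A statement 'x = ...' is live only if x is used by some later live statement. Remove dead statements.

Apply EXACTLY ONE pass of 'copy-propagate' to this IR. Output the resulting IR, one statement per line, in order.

Applying copy-propagate statement-by-statement:
  [1] v = 7  (unchanged)
  [2] x = v + v  -> x = 7 + 7
  [3] b = v  -> b = 7
  [4] d = 0  (unchanged)
  [5] a = b - 4  -> a = 7 - 4
  [6] y = x  (unchanged)
  [7] return b  -> return 7
Result (7 stmts):
  v = 7
  x = 7 + 7
  b = 7
  d = 0
  a = 7 - 4
  y = x
  return 7

Answer: v = 7
x = 7 + 7
b = 7
d = 0
a = 7 - 4
y = x
return 7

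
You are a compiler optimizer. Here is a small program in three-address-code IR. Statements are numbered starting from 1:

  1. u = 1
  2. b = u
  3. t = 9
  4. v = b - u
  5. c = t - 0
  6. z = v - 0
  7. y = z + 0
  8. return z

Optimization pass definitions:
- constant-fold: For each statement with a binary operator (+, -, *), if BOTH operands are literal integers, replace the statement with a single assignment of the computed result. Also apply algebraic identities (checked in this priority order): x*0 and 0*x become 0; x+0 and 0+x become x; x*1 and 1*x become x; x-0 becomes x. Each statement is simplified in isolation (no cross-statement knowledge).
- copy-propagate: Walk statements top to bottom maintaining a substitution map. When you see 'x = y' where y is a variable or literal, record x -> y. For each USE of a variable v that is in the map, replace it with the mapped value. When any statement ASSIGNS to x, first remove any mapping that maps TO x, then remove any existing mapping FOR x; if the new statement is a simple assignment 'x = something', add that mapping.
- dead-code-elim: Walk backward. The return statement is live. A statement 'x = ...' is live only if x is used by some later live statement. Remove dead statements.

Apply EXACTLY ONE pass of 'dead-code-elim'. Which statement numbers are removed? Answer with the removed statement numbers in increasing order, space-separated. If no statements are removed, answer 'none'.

Backward liveness scan:
Stmt 1 'u = 1': KEEP (u is live); live-in = []
Stmt 2 'b = u': KEEP (b is live); live-in = ['u']
Stmt 3 't = 9': DEAD (t not in live set ['b', 'u'])
Stmt 4 'v = b - u': KEEP (v is live); live-in = ['b', 'u']
Stmt 5 'c = t - 0': DEAD (c not in live set ['v'])
Stmt 6 'z = v - 0': KEEP (z is live); live-in = ['v']
Stmt 7 'y = z + 0': DEAD (y not in live set ['z'])
Stmt 8 'return z': KEEP (return); live-in = ['z']
Removed statement numbers: [3, 5, 7]
Surviving IR:
  u = 1
  b = u
  v = b - u
  z = v - 0
  return z

Answer: 3 5 7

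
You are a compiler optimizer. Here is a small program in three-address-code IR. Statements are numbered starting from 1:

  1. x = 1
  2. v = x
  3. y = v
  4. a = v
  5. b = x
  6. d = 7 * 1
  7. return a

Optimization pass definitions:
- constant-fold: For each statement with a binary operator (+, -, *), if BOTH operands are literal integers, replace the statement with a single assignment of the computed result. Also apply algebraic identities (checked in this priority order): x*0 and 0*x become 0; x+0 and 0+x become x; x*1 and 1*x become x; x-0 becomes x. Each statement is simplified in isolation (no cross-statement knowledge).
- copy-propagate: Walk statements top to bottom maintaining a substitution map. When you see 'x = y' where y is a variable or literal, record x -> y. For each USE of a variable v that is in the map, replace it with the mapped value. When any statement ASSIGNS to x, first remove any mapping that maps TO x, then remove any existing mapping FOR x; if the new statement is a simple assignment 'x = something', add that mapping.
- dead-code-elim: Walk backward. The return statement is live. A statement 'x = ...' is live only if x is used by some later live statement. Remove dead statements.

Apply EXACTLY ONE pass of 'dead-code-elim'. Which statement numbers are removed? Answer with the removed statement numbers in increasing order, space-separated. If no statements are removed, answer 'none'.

Answer: 3 5 6

Derivation:
Backward liveness scan:
Stmt 1 'x = 1': KEEP (x is live); live-in = []
Stmt 2 'v = x': KEEP (v is live); live-in = ['x']
Stmt 3 'y = v': DEAD (y not in live set ['v'])
Stmt 4 'a = v': KEEP (a is live); live-in = ['v']
Stmt 5 'b = x': DEAD (b not in live set ['a'])
Stmt 6 'd = 7 * 1': DEAD (d not in live set ['a'])
Stmt 7 'return a': KEEP (return); live-in = ['a']
Removed statement numbers: [3, 5, 6]
Surviving IR:
  x = 1
  v = x
  a = v
  return a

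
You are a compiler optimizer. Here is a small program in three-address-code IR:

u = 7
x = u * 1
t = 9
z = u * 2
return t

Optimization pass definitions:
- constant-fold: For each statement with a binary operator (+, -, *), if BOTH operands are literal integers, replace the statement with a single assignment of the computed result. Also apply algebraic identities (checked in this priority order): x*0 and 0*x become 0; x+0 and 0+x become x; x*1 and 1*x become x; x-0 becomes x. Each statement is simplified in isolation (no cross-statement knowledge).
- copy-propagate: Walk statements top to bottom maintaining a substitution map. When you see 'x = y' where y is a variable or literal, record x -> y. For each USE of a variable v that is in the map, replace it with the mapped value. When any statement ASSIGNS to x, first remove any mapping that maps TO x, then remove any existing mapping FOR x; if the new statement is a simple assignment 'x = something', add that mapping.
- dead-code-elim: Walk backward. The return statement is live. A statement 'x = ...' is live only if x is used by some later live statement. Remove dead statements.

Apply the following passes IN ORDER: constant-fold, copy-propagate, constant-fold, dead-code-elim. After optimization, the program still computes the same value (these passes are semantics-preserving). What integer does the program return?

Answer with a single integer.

Answer: 9

Derivation:
Initial IR:
  u = 7
  x = u * 1
  t = 9
  z = u * 2
  return t
After constant-fold (5 stmts):
  u = 7
  x = u
  t = 9
  z = u * 2
  return t
After copy-propagate (5 stmts):
  u = 7
  x = 7
  t = 9
  z = 7 * 2
  return 9
After constant-fold (5 stmts):
  u = 7
  x = 7
  t = 9
  z = 14
  return 9
After dead-code-elim (1 stmts):
  return 9
Evaluate:
  u = 7  =>  u = 7
  x = u * 1  =>  x = 7
  t = 9  =>  t = 9
  z = u * 2  =>  z = 14
  return t = 9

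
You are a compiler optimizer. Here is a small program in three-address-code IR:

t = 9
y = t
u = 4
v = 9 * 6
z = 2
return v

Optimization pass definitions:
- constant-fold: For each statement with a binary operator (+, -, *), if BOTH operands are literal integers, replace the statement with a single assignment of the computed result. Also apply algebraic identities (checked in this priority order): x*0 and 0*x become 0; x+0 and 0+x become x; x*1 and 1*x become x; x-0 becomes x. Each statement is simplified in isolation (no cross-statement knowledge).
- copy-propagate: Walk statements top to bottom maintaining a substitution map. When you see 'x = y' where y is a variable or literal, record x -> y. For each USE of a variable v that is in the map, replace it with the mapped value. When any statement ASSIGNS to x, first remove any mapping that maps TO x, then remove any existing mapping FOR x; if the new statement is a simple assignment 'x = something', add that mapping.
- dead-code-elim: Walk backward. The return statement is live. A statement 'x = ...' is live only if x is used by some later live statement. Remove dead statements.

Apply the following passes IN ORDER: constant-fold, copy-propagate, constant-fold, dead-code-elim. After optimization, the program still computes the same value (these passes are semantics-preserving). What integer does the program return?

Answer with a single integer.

Initial IR:
  t = 9
  y = t
  u = 4
  v = 9 * 6
  z = 2
  return v
After constant-fold (6 stmts):
  t = 9
  y = t
  u = 4
  v = 54
  z = 2
  return v
After copy-propagate (6 stmts):
  t = 9
  y = 9
  u = 4
  v = 54
  z = 2
  return 54
After constant-fold (6 stmts):
  t = 9
  y = 9
  u = 4
  v = 54
  z = 2
  return 54
After dead-code-elim (1 stmts):
  return 54
Evaluate:
  t = 9  =>  t = 9
  y = t  =>  y = 9
  u = 4  =>  u = 4
  v = 9 * 6  =>  v = 54
  z = 2  =>  z = 2
  return v = 54

Answer: 54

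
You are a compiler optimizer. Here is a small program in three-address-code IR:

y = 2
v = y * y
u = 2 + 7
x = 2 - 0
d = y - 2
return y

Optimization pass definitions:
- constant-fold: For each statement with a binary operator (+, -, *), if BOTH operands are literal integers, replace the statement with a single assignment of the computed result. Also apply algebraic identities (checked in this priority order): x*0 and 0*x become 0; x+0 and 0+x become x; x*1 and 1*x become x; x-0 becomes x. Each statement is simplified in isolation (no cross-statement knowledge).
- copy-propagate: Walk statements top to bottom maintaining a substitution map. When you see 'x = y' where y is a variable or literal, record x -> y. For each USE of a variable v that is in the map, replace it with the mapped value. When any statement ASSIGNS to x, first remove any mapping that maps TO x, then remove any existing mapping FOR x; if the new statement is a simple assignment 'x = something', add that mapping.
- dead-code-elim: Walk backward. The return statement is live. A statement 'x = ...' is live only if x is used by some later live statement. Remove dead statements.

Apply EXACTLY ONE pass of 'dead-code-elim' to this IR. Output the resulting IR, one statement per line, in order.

Applying dead-code-elim statement-by-statement:
  [6] return y  -> KEEP (return); live=['y']
  [5] d = y - 2  -> DEAD (d not live)
  [4] x = 2 - 0  -> DEAD (x not live)
  [3] u = 2 + 7  -> DEAD (u not live)
  [2] v = y * y  -> DEAD (v not live)
  [1] y = 2  -> KEEP; live=[]
Result (2 stmts):
  y = 2
  return y

Answer: y = 2
return y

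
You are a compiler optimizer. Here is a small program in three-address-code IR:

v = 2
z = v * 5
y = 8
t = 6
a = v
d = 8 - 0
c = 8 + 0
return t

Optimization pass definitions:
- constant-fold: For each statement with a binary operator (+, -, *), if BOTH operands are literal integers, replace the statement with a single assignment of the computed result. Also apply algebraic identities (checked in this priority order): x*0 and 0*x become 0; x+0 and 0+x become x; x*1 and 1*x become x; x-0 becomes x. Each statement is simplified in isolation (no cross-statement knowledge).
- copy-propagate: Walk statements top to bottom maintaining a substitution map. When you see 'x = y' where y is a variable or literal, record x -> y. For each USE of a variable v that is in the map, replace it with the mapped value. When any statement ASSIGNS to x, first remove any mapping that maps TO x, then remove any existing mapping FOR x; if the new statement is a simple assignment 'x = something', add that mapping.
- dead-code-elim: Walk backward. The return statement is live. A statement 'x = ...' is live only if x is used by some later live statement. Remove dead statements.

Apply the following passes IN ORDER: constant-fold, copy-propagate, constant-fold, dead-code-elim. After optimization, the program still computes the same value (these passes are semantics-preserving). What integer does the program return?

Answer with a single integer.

Answer: 6

Derivation:
Initial IR:
  v = 2
  z = v * 5
  y = 8
  t = 6
  a = v
  d = 8 - 0
  c = 8 + 0
  return t
After constant-fold (8 stmts):
  v = 2
  z = v * 5
  y = 8
  t = 6
  a = v
  d = 8
  c = 8
  return t
After copy-propagate (8 stmts):
  v = 2
  z = 2 * 5
  y = 8
  t = 6
  a = 2
  d = 8
  c = 8
  return 6
After constant-fold (8 stmts):
  v = 2
  z = 10
  y = 8
  t = 6
  a = 2
  d = 8
  c = 8
  return 6
After dead-code-elim (1 stmts):
  return 6
Evaluate:
  v = 2  =>  v = 2
  z = v * 5  =>  z = 10
  y = 8  =>  y = 8
  t = 6  =>  t = 6
  a = v  =>  a = 2
  d = 8 - 0  =>  d = 8
  c = 8 + 0  =>  c = 8
  return t = 6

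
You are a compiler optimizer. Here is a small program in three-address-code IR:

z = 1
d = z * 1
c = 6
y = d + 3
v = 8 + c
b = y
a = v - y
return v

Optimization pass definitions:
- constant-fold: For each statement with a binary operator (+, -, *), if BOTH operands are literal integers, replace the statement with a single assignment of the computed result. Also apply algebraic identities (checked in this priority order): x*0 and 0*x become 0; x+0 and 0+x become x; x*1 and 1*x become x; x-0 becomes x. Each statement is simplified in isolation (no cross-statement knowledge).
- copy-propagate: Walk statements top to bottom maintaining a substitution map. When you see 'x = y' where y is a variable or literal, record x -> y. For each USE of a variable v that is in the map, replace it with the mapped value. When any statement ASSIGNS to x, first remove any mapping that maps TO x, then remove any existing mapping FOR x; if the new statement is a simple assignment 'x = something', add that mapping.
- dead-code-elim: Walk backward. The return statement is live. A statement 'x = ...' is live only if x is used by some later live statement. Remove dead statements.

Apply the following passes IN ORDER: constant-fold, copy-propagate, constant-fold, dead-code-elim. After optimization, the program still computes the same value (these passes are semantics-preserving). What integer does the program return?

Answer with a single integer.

Initial IR:
  z = 1
  d = z * 1
  c = 6
  y = d + 3
  v = 8 + c
  b = y
  a = v - y
  return v
After constant-fold (8 stmts):
  z = 1
  d = z
  c = 6
  y = d + 3
  v = 8 + c
  b = y
  a = v - y
  return v
After copy-propagate (8 stmts):
  z = 1
  d = 1
  c = 6
  y = 1 + 3
  v = 8 + 6
  b = y
  a = v - y
  return v
After constant-fold (8 stmts):
  z = 1
  d = 1
  c = 6
  y = 4
  v = 14
  b = y
  a = v - y
  return v
After dead-code-elim (2 stmts):
  v = 14
  return v
Evaluate:
  z = 1  =>  z = 1
  d = z * 1  =>  d = 1
  c = 6  =>  c = 6
  y = d + 3  =>  y = 4
  v = 8 + c  =>  v = 14
  b = y  =>  b = 4
  a = v - y  =>  a = 10
  return v = 14

Answer: 14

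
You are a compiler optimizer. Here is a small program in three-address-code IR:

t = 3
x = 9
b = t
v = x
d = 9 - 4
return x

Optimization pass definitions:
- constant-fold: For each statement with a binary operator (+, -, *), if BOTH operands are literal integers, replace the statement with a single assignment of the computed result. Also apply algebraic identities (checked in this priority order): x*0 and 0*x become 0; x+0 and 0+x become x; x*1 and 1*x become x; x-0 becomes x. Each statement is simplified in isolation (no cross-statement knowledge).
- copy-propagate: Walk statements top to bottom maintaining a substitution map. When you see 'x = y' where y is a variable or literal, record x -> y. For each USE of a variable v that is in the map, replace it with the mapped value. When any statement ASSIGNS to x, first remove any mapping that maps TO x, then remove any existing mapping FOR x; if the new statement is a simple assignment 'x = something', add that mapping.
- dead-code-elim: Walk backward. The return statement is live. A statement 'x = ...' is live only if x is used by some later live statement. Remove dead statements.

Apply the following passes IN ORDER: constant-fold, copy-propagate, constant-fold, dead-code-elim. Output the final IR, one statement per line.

Answer: return 9

Derivation:
Initial IR:
  t = 3
  x = 9
  b = t
  v = x
  d = 9 - 4
  return x
After constant-fold (6 stmts):
  t = 3
  x = 9
  b = t
  v = x
  d = 5
  return x
After copy-propagate (6 stmts):
  t = 3
  x = 9
  b = 3
  v = 9
  d = 5
  return 9
After constant-fold (6 stmts):
  t = 3
  x = 9
  b = 3
  v = 9
  d = 5
  return 9
After dead-code-elim (1 stmts):
  return 9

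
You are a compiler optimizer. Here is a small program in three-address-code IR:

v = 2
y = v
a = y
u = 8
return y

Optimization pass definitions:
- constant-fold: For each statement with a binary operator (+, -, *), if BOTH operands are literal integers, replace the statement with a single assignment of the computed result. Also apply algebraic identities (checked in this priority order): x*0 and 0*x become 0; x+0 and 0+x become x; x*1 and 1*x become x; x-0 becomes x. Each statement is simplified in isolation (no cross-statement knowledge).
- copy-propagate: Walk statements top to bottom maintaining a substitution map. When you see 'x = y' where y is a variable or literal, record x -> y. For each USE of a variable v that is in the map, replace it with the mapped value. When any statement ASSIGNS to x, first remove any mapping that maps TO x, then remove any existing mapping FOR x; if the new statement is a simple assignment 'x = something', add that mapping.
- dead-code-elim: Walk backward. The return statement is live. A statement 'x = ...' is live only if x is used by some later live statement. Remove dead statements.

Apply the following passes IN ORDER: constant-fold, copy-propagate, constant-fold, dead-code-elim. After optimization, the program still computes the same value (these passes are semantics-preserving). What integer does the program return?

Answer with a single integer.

Answer: 2

Derivation:
Initial IR:
  v = 2
  y = v
  a = y
  u = 8
  return y
After constant-fold (5 stmts):
  v = 2
  y = v
  a = y
  u = 8
  return y
After copy-propagate (5 stmts):
  v = 2
  y = 2
  a = 2
  u = 8
  return 2
After constant-fold (5 stmts):
  v = 2
  y = 2
  a = 2
  u = 8
  return 2
After dead-code-elim (1 stmts):
  return 2
Evaluate:
  v = 2  =>  v = 2
  y = v  =>  y = 2
  a = y  =>  a = 2
  u = 8  =>  u = 8
  return y = 2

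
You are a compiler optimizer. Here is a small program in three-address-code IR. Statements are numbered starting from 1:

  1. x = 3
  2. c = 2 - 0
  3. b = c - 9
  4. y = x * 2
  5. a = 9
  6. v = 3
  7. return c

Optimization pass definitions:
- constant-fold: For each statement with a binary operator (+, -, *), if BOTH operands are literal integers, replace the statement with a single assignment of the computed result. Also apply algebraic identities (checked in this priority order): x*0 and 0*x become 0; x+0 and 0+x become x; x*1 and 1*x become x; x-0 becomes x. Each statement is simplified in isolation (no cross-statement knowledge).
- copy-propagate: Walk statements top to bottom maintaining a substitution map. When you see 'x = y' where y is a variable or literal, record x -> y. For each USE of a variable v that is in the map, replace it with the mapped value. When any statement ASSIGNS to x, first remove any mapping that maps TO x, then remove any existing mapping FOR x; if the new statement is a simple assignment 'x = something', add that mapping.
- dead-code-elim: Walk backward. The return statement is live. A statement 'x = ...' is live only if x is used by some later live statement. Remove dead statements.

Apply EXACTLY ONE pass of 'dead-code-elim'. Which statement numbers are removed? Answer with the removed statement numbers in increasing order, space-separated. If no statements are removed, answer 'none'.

Backward liveness scan:
Stmt 1 'x = 3': DEAD (x not in live set [])
Stmt 2 'c = 2 - 0': KEEP (c is live); live-in = []
Stmt 3 'b = c - 9': DEAD (b not in live set ['c'])
Stmt 4 'y = x * 2': DEAD (y not in live set ['c'])
Stmt 5 'a = 9': DEAD (a not in live set ['c'])
Stmt 6 'v = 3': DEAD (v not in live set ['c'])
Stmt 7 'return c': KEEP (return); live-in = ['c']
Removed statement numbers: [1, 3, 4, 5, 6]
Surviving IR:
  c = 2 - 0
  return c

Answer: 1 3 4 5 6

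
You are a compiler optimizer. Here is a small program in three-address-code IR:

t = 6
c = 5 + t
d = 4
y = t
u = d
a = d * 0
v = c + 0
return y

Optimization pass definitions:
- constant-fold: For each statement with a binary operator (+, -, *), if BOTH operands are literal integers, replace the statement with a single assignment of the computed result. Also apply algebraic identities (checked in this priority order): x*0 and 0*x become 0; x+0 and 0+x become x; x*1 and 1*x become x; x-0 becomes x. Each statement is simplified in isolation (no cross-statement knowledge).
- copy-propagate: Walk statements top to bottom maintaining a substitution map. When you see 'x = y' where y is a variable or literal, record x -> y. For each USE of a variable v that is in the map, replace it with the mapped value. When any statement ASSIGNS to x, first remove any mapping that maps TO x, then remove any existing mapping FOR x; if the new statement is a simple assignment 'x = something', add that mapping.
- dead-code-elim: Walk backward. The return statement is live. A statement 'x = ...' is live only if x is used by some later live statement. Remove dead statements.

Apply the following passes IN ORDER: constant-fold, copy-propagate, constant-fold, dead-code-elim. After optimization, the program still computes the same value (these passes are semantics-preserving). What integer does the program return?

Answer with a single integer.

Answer: 6

Derivation:
Initial IR:
  t = 6
  c = 5 + t
  d = 4
  y = t
  u = d
  a = d * 0
  v = c + 0
  return y
After constant-fold (8 stmts):
  t = 6
  c = 5 + t
  d = 4
  y = t
  u = d
  a = 0
  v = c
  return y
After copy-propagate (8 stmts):
  t = 6
  c = 5 + 6
  d = 4
  y = 6
  u = 4
  a = 0
  v = c
  return 6
After constant-fold (8 stmts):
  t = 6
  c = 11
  d = 4
  y = 6
  u = 4
  a = 0
  v = c
  return 6
After dead-code-elim (1 stmts):
  return 6
Evaluate:
  t = 6  =>  t = 6
  c = 5 + t  =>  c = 11
  d = 4  =>  d = 4
  y = t  =>  y = 6
  u = d  =>  u = 4
  a = d * 0  =>  a = 0
  v = c + 0  =>  v = 11
  return y = 6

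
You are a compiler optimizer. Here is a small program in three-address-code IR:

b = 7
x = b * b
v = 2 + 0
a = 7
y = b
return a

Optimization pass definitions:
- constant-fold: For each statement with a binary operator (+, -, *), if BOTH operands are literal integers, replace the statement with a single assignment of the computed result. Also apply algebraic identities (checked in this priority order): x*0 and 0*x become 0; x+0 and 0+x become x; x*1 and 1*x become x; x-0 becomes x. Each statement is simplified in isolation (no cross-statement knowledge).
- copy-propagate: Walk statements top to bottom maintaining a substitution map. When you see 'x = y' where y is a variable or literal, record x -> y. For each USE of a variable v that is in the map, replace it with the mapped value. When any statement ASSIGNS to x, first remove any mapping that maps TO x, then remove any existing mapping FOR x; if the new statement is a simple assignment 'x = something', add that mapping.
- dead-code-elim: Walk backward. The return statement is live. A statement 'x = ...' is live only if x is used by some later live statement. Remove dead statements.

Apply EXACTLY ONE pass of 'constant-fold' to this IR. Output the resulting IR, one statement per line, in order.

Answer: b = 7
x = b * b
v = 2
a = 7
y = b
return a

Derivation:
Applying constant-fold statement-by-statement:
  [1] b = 7  (unchanged)
  [2] x = b * b  (unchanged)
  [3] v = 2 + 0  -> v = 2
  [4] a = 7  (unchanged)
  [5] y = b  (unchanged)
  [6] return a  (unchanged)
Result (6 stmts):
  b = 7
  x = b * b
  v = 2
  a = 7
  y = b
  return a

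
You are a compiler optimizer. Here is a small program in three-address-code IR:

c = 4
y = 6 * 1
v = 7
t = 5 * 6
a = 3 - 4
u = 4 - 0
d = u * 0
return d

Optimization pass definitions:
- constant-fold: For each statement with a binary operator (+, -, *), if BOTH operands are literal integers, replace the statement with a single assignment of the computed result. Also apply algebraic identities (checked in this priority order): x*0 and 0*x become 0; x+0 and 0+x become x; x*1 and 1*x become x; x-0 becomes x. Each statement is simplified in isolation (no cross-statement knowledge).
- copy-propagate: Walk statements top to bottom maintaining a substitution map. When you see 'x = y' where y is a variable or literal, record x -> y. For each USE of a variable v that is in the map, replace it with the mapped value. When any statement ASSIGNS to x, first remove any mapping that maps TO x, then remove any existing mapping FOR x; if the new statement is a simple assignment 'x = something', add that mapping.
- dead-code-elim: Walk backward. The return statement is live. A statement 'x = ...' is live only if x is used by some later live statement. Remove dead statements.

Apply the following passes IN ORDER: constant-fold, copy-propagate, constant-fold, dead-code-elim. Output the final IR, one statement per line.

Answer: return 0

Derivation:
Initial IR:
  c = 4
  y = 6 * 1
  v = 7
  t = 5 * 6
  a = 3 - 4
  u = 4 - 0
  d = u * 0
  return d
After constant-fold (8 stmts):
  c = 4
  y = 6
  v = 7
  t = 30
  a = -1
  u = 4
  d = 0
  return d
After copy-propagate (8 stmts):
  c = 4
  y = 6
  v = 7
  t = 30
  a = -1
  u = 4
  d = 0
  return 0
After constant-fold (8 stmts):
  c = 4
  y = 6
  v = 7
  t = 30
  a = -1
  u = 4
  d = 0
  return 0
After dead-code-elim (1 stmts):
  return 0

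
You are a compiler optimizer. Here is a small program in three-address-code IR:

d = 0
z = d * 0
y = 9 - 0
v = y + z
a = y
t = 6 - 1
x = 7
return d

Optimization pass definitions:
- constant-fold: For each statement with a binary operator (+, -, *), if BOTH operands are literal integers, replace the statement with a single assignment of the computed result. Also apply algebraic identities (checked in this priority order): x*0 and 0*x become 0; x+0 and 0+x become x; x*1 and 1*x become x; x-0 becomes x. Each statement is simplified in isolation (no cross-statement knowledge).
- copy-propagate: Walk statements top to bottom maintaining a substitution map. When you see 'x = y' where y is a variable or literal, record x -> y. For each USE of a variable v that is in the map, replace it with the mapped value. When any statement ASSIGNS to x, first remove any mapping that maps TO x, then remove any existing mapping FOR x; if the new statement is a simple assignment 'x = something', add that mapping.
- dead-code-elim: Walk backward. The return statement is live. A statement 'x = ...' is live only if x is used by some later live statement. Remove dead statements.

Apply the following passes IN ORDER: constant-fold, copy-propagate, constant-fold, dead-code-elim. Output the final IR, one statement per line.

Answer: return 0

Derivation:
Initial IR:
  d = 0
  z = d * 0
  y = 9 - 0
  v = y + z
  a = y
  t = 6 - 1
  x = 7
  return d
After constant-fold (8 stmts):
  d = 0
  z = 0
  y = 9
  v = y + z
  a = y
  t = 5
  x = 7
  return d
After copy-propagate (8 stmts):
  d = 0
  z = 0
  y = 9
  v = 9 + 0
  a = 9
  t = 5
  x = 7
  return 0
After constant-fold (8 stmts):
  d = 0
  z = 0
  y = 9
  v = 9
  a = 9
  t = 5
  x = 7
  return 0
After dead-code-elim (1 stmts):
  return 0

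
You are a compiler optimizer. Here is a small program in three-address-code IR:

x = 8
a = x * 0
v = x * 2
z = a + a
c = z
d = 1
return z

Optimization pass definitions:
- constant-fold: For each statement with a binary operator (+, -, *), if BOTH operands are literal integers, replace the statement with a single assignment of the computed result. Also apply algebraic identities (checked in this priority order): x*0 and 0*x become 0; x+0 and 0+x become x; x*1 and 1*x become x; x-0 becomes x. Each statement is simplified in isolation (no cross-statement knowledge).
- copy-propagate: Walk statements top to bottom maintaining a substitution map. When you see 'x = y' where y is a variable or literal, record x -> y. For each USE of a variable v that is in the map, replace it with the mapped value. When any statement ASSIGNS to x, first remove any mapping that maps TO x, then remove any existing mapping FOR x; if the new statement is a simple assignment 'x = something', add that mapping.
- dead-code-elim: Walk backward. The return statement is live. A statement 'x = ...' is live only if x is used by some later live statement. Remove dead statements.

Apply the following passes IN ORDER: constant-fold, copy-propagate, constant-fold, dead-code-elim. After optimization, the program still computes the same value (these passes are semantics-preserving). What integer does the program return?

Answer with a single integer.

Answer: 0

Derivation:
Initial IR:
  x = 8
  a = x * 0
  v = x * 2
  z = a + a
  c = z
  d = 1
  return z
After constant-fold (7 stmts):
  x = 8
  a = 0
  v = x * 2
  z = a + a
  c = z
  d = 1
  return z
After copy-propagate (7 stmts):
  x = 8
  a = 0
  v = 8 * 2
  z = 0 + 0
  c = z
  d = 1
  return z
After constant-fold (7 stmts):
  x = 8
  a = 0
  v = 16
  z = 0
  c = z
  d = 1
  return z
After dead-code-elim (2 stmts):
  z = 0
  return z
Evaluate:
  x = 8  =>  x = 8
  a = x * 0  =>  a = 0
  v = x * 2  =>  v = 16
  z = a + a  =>  z = 0
  c = z  =>  c = 0
  d = 1  =>  d = 1
  return z = 0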